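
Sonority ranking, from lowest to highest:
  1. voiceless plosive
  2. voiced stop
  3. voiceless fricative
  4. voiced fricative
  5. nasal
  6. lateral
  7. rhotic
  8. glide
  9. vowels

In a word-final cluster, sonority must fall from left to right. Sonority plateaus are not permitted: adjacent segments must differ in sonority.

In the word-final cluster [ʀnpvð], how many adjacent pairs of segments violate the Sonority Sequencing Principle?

/ʀ/ is a rhotic (sonority 7).
/n/ is a nasal (sonority 5).
/p/ is a voiceless plosive (sonority 1).
/v/ is a voiced fricative (sonority 4).
/ð/ is a voiced fricative (sonority 4).
/ʀ/→/n/: 7→5 (falls) — ok.
/n/→/p/: 5→1 (falls) — ok.
/p/→/v/: 1→4 (does not fall) — violation.
/v/→/ð/: 4→4 (plateau) — violation.

2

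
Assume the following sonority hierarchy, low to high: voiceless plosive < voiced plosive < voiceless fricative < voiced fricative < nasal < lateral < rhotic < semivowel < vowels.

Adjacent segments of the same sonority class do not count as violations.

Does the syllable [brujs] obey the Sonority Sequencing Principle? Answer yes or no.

yes

Onset: /b/ is a voiced plosive (sonority 2), /r/ is a rhotic (sonority 7); then the nucleus /u/ (sonority 9).
Onset profile 2-7-9 — rises to the nucleus.
Coda: /j/ is a semivowel (sonority 8), /s/ is a voiceless fricative (sonority 3).
Coda profile 9-8-3 — falls from the nucleus.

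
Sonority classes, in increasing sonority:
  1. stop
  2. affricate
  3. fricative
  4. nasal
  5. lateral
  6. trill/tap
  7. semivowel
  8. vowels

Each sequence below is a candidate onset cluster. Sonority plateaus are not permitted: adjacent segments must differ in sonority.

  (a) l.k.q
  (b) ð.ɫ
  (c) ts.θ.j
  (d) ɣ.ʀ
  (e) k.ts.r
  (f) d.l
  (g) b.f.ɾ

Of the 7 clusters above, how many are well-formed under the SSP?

(a) sonority 5-1-1: ill-formed.
(b) sonority 3-5: well-formed.
(c) sonority 2-3-7: well-formed.
(d) sonority 3-6: well-formed.
(e) sonority 1-2-6: well-formed.
(f) sonority 1-5: well-formed.
(g) sonority 1-3-6: well-formed.

6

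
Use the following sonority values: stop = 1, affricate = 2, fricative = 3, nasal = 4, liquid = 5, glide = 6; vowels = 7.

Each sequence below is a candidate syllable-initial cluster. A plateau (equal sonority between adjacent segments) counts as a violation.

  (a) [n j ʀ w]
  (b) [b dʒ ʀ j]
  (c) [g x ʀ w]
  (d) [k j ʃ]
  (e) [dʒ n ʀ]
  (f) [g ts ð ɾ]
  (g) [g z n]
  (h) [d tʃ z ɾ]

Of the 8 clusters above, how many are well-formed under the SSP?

(a) 4-6-5-6 → violates
(b) 1-2-5-6 → obeys
(c) 1-3-5-6 → obeys
(d) 1-6-3 → violates
(e) 2-4-5 → obeys
(f) 1-2-3-5 → obeys
(g) 1-3-4 → obeys
(h) 1-2-3-5 → obeys

6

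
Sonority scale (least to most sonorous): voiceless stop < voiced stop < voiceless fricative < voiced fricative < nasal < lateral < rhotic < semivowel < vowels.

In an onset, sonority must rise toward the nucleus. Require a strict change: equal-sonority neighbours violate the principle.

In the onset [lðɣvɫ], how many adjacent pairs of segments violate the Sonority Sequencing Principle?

3

/l/: lateral = 6.
/ð/: voiced fricative = 4.
/ɣ/: voiced fricative = 4.
/v/: voiced fricative = 4.
/ɫ/: lateral = 6.
/l/→/ð/: 6→4 (does not rise) — violation.
/ð/→/ɣ/: 4→4 (plateau) — violation.
/ɣ/→/v/: 4→4 (plateau) — violation.
/v/→/ɫ/: 4→6 (rises) — ok.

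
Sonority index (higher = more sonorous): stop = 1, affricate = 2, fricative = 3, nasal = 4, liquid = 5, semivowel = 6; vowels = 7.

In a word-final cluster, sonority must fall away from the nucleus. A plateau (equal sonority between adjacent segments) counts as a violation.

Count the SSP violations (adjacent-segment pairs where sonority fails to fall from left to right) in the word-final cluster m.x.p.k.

1

/m/ is a nasal (sonority 4).
/x/ is a fricative (sonority 3).
/p/ is a stop (sonority 1).
/k/ is a stop (sonority 1).
/m/→/x/: 4→3 (falls) — ok.
/x/→/p/: 3→1 (falls) — ok.
/p/→/k/: 1→1 (plateau) — violation.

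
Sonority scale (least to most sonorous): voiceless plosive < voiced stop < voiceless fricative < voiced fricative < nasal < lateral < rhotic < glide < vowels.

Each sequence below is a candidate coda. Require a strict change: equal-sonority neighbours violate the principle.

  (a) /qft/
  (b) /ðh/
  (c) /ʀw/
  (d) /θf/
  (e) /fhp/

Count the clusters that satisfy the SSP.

1

(a) sonority 1-3-1: ill-formed.
(b) sonority 4-3: well-formed.
(c) sonority 7-8: ill-formed.
(d) sonority 3-3: ill-formed.
(e) sonority 3-3-1: ill-formed.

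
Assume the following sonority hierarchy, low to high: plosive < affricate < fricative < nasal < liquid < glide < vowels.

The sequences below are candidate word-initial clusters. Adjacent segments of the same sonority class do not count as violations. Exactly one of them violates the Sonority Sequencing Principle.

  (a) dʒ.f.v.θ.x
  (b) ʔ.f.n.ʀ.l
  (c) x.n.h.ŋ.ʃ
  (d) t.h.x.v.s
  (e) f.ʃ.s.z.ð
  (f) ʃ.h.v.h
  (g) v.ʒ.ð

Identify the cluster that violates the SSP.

c

(a) dʒ.f.v.θ.x: profile 2-3-3-3-3 — obeys.
(b) ʔ.f.n.ʀ.l: profile 1-3-4-5-5 — obeys.
(c) x.n.h.ŋ.ʃ: profile 3-4-3-4-3 — violates.
(d) t.h.x.v.s: profile 1-3-3-3-3 — obeys.
(e) f.ʃ.s.z.ð: profile 3-3-3-3-3 — obeys.
(f) ʃ.h.v.h: profile 3-3-3-3 — obeys.
(g) v.ʒ.ð: profile 3-3-3 — obeys.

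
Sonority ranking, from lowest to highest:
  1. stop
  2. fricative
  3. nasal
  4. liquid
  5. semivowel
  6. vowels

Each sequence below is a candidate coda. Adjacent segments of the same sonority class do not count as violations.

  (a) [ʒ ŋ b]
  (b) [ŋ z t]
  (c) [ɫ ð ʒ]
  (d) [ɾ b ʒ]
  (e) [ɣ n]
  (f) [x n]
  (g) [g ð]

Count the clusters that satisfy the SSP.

(a) [ʒ ŋ b]: profile 2-3-1 — violates.
(b) [ŋ z t]: profile 3-2-1 — obeys.
(c) [ɫ ð ʒ]: profile 4-2-2 — obeys.
(d) [ɾ b ʒ]: profile 4-1-2 — violates.
(e) [ɣ n]: profile 2-3 — violates.
(f) [x n]: profile 2-3 — violates.
(g) [g ð]: profile 1-2 — violates.

2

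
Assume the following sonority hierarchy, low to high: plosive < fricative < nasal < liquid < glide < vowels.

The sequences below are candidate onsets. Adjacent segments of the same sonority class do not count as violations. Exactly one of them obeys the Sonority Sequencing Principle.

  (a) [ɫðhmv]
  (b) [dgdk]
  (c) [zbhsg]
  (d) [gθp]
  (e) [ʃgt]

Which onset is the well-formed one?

(a) 4-2-2-3-2 → violates
(b) 1-1-1-1 → obeys
(c) 2-1-2-2-1 → violates
(d) 1-2-1 → violates
(e) 2-1-1 → violates

b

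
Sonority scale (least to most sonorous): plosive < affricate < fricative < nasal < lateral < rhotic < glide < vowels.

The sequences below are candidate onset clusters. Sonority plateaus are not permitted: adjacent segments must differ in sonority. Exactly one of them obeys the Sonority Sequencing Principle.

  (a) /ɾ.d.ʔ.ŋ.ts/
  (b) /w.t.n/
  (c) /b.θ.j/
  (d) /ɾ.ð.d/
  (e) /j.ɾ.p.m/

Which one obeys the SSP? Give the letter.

(a) sonority 6-1-1-4-2: ill-formed.
(b) sonority 7-1-4: ill-formed.
(c) sonority 1-3-7: well-formed.
(d) sonority 6-3-1: ill-formed.
(e) sonority 7-6-1-4: ill-formed.

c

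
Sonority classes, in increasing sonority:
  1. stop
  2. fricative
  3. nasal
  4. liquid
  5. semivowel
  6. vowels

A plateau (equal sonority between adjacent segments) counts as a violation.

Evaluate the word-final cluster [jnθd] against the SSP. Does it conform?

/j/ is a semivowel (sonority 5).
/n/ is a nasal (sonority 3).
/θ/ is a fricative (sonority 2).
/d/ is a stop (sonority 1).
The profile 5-3-2-1 strictly falls, so the word-final cluster satisfies the SSP.

yes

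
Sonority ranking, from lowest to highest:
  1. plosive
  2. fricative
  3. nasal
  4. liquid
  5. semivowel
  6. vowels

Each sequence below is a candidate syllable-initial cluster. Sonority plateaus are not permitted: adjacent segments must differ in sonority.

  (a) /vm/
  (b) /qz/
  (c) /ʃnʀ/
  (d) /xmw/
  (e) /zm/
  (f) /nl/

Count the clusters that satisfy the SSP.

6

(a) sonority 2-3: well-formed.
(b) sonority 1-2: well-formed.
(c) sonority 2-3-4: well-formed.
(d) sonority 2-3-5: well-formed.
(e) sonority 2-3: well-formed.
(f) sonority 3-4: well-formed.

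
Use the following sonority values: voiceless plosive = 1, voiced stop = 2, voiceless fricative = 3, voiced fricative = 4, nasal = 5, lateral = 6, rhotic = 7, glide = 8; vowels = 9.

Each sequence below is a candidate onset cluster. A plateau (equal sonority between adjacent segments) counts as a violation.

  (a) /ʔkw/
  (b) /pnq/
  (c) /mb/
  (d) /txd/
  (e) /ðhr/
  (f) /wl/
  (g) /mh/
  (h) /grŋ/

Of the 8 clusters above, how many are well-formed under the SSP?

0

(a) sonority 1-1-8: ill-formed.
(b) sonority 1-5-1: ill-formed.
(c) sonority 5-2: ill-formed.
(d) sonority 1-3-2: ill-formed.
(e) sonority 4-3-7: ill-formed.
(f) sonority 8-6: ill-formed.
(g) sonority 5-3: ill-formed.
(h) sonority 2-7-5: ill-formed.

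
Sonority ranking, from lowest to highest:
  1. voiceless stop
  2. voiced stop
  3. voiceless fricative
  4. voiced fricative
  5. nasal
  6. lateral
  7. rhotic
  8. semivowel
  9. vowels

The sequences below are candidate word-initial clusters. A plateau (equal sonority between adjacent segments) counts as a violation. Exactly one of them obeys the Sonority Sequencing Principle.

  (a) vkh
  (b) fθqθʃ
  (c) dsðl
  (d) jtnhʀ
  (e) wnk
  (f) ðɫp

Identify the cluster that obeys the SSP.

c

(a) sonority 4-1-3: ill-formed.
(b) sonority 3-3-1-3-3: ill-formed.
(c) sonority 2-3-4-6: well-formed.
(d) sonority 8-1-5-3-7: ill-formed.
(e) sonority 8-5-1: ill-formed.
(f) sonority 4-6-1: ill-formed.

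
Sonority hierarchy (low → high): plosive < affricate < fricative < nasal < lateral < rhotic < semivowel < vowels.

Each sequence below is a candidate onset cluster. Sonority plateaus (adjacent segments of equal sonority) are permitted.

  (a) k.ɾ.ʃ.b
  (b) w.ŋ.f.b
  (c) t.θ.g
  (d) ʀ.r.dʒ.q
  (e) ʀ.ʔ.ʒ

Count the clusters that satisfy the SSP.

0

(a) sonority 1-6-3-1: ill-formed.
(b) sonority 7-4-3-1: ill-formed.
(c) sonority 1-3-1: ill-formed.
(d) sonority 6-6-2-1: ill-formed.
(e) sonority 6-1-3: ill-formed.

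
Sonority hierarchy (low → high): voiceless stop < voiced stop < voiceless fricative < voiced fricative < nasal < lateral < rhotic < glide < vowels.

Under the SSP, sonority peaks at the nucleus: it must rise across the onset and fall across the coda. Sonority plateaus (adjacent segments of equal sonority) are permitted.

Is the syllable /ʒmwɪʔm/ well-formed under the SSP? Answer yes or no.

no

Onset: /ʒ/ is a voiced fricative (sonority 4), /m/ is a nasal (sonority 5), /w/ is a glide (sonority 8); then the nucleus /ɪ/ (sonority 9).
Onset profile 4-5-8-9 — rises to the nucleus.
Coda: /ʔ/ is a voiceless stop (sonority 1), /m/ is a nasal (sonority 5).
Coda profile 9-1-5 — does not fall throughout.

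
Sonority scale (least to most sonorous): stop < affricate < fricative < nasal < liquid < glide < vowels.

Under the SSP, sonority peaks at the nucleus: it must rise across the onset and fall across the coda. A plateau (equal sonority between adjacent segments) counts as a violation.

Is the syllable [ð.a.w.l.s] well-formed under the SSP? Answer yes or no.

yes

Onset: /ð/ is a fricative (sonority 3); then the nucleus /a/ (sonority 7).
Onset profile 3-7 — rises to the nucleus.
Coda: /w/ is a glide (sonority 6), /l/ is a liquid (sonority 5), /s/ is a fricative (sonority 3).
Coda profile 7-6-5-3 — falls from the nucleus.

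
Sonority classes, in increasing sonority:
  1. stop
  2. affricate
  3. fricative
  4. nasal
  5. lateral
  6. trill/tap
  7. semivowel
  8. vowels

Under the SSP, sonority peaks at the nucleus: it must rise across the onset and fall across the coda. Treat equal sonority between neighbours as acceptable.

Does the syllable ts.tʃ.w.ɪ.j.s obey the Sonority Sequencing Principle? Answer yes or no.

yes

Onset: /ts/ is an affricate (sonority 2), /tʃ/ is an affricate (sonority 2), /w/ is a semivowel (sonority 7); then the nucleus /ɪ/ (sonority 8).
Onset profile 2-2-7-8 — rises to the nucleus.
Coda: /j/ is a semivowel (sonority 7), /s/ is a fricative (sonority 3).
Coda profile 8-7-3 — falls from the nucleus.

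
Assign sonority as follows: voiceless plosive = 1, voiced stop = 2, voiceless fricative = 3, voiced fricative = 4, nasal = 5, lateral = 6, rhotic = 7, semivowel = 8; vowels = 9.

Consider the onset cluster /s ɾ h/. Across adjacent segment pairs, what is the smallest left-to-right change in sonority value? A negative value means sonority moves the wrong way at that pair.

/s/ is a voiceless fricative (sonority 3).
/ɾ/ is a rhotic (sonority 7).
/h/ is a voiceless fricative (sonority 3).
/s/→/ɾ/: change +4.
/ɾ/→/h/: change -4.
Minimum = -4.

-4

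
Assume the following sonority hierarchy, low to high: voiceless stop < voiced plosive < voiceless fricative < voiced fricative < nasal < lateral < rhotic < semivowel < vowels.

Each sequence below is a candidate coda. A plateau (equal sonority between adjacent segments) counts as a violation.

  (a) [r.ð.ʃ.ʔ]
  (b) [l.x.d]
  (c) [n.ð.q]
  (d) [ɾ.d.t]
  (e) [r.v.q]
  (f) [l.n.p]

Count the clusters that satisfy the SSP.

6

(a) [r.ð.ʃ.ʔ]: profile 7-4-3-1 — obeys.
(b) [l.x.d]: profile 6-3-2 — obeys.
(c) [n.ð.q]: profile 5-4-1 — obeys.
(d) [ɾ.d.t]: profile 7-2-1 — obeys.
(e) [r.v.q]: profile 7-4-1 — obeys.
(f) [l.n.p]: profile 6-5-1 — obeys.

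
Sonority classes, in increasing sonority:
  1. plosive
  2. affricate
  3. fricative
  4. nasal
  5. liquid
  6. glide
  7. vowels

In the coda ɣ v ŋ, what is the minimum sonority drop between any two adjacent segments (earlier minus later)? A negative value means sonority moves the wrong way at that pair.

/ɣ/ is a fricative (sonority 3).
/v/ is a fricative (sonority 3).
/ŋ/ is a nasal (sonority 4).
/ɣ/→/v/: change +0.
/v/→/ŋ/: change -1.
Minimum = -1.

-1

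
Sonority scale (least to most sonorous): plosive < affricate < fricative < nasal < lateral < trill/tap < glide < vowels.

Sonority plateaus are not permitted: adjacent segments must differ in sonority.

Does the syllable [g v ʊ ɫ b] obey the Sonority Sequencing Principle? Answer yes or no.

Onset: /g/ is a plosive (sonority 1), /v/ is a fricative (sonority 3); then the nucleus /ʊ/ (sonority 8).
Onset profile 1-3-8 — rises to the nucleus.
Coda: /ɫ/ is a lateral (sonority 5), /b/ is a plosive (sonority 1).
Coda profile 8-5-1 — falls from the nucleus.

yes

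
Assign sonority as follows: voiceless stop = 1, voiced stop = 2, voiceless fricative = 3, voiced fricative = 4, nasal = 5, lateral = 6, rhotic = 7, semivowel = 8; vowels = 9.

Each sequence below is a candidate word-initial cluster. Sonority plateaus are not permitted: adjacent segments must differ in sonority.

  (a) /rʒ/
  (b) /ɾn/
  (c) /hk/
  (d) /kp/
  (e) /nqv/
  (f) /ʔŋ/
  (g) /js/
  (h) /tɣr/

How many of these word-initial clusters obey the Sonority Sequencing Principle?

2

(a) 7-4 → violates
(b) 7-5 → violates
(c) 3-1 → violates
(d) 1-1 → violates
(e) 5-1-4 → violates
(f) 1-5 → obeys
(g) 8-3 → violates
(h) 1-4-7 → obeys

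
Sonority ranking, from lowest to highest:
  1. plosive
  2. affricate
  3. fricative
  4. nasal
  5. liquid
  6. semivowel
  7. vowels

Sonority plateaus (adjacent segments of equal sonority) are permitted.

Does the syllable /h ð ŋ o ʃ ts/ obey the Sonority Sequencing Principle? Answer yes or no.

Onset: /h/ is a fricative (sonority 3), /ð/ is a fricative (sonority 3), /ŋ/ is a nasal (sonority 4); then the nucleus /o/ (sonority 7).
Onset profile 3-3-4-7 — rises to the nucleus.
Coda: /ʃ/ is a fricative (sonority 3), /ts/ is an affricate (sonority 2).
Coda profile 7-3-2 — falls from the nucleus.

yes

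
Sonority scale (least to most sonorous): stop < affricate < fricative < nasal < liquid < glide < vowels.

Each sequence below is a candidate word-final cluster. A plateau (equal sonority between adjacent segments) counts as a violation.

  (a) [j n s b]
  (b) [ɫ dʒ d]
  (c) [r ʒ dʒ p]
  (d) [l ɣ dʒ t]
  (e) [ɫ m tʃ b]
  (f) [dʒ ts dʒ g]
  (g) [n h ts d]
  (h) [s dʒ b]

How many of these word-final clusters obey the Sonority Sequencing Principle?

(a) sonority 6-4-3-1: well-formed.
(b) sonority 5-2-1: well-formed.
(c) sonority 5-3-2-1: well-formed.
(d) sonority 5-3-2-1: well-formed.
(e) sonority 5-4-2-1: well-formed.
(f) sonority 2-2-2-1: ill-formed.
(g) sonority 4-3-2-1: well-formed.
(h) sonority 3-2-1: well-formed.

7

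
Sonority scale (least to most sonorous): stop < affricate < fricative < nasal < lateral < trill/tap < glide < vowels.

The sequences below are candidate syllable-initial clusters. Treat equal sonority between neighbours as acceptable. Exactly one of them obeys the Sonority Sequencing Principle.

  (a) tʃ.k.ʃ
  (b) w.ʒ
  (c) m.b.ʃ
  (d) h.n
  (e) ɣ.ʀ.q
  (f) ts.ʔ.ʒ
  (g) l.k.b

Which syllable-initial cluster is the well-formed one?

(a) 2-1-3 → violates
(b) 7-3 → violates
(c) 4-1-3 → violates
(d) 3-4 → obeys
(e) 3-6-1 → violates
(f) 2-1-3 → violates
(g) 5-1-1 → violates

d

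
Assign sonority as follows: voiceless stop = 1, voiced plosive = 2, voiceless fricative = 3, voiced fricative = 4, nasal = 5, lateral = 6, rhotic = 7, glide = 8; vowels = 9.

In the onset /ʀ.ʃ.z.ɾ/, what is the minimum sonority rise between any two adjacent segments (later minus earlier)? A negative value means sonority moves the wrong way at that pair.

/ʀ/ is a rhotic (sonority 7).
/ʃ/ is a voiceless fricative (sonority 3).
/z/ is a voiced fricative (sonority 4).
/ɾ/ is a rhotic (sonority 7).
/ʀ/→/ʃ/: change -4.
/ʃ/→/z/: change +1.
/z/→/ɾ/: change +3.
Minimum = -4.

-4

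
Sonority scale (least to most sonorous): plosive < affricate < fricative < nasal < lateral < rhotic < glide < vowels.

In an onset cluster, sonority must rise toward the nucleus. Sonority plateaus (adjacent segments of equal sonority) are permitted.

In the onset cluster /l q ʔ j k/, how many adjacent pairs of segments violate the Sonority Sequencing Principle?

/l/: lateral = 5.
/q/: plosive = 1.
/ʔ/: plosive = 1.
/j/: glide = 7.
/k/: plosive = 1.
/l/→/q/: 5→1 (does not rise) — violation.
/q/→/ʔ/: 1→1 (plateau, allowed) — ok.
/ʔ/→/j/: 1→7 (rises) — ok.
/j/→/k/: 7→1 (does not rise) — violation.

2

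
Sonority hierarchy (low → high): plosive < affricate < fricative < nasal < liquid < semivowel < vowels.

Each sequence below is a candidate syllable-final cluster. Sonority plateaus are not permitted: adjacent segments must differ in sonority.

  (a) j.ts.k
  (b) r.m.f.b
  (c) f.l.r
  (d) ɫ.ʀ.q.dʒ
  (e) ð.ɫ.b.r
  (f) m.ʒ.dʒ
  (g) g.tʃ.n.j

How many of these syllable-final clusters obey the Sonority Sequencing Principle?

3

(a) sonority 6-2-1: well-formed.
(b) sonority 5-4-3-1: well-formed.
(c) sonority 3-5-5: ill-formed.
(d) sonority 5-5-1-2: ill-formed.
(e) sonority 3-5-1-5: ill-formed.
(f) sonority 4-3-2: well-formed.
(g) sonority 1-2-4-6: ill-formed.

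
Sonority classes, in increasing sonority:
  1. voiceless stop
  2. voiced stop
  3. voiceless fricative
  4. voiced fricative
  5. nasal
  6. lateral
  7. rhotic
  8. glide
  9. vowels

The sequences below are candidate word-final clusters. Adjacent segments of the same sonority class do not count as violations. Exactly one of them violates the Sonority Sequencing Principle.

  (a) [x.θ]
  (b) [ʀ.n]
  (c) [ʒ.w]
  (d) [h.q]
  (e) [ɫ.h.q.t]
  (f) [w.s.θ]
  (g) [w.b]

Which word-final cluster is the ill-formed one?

c

(a) 3-3 → obeys
(b) 7-5 → obeys
(c) 4-8 → violates
(d) 3-1 → obeys
(e) 6-3-1-1 → obeys
(f) 8-3-3 → obeys
(g) 8-2 → obeys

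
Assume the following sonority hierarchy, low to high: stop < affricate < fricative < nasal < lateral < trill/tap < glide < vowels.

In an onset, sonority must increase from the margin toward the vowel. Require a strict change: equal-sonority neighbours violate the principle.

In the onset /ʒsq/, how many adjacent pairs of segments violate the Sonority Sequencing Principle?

2

/ʒ/: fricative = 3.
/s/: fricative = 3.
/q/: stop = 1.
/ʒ/→/s/: 3→3 (plateau) — violation.
/s/→/q/: 3→1 (does not rise) — violation.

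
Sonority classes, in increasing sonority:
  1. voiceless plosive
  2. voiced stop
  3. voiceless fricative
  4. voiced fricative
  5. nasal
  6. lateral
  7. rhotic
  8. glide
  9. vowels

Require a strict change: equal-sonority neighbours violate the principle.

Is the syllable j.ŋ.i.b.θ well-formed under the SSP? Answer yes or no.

no

Onset: /j/ is a glide (sonority 8), /ŋ/ is a nasal (sonority 5); then the nucleus /i/ (sonority 9).
Onset profile 8-5-9 — does not strictly rise throughout.
Coda: /b/ is a voiced stop (sonority 2), /θ/ is a voiceless fricative (sonority 3).
Coda profile 9-2-3 — does not strictly fall throughout.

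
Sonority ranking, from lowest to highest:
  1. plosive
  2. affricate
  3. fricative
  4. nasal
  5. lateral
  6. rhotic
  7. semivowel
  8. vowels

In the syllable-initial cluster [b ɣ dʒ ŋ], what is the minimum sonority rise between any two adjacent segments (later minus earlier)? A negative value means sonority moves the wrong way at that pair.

/b/ is a plosive (sonority 1).
/ɣ/ is a fricative (sonority 3).
/dʒ/ is an affricate (sonority 2).
/ŋ/ is a nasal (sonority 4).
/b/→/ɣ/: change +2.
/ɣ/→/dʒ/: change -1.
/dʒ/→/ŋ/: change +2.
Minimum = -1.

-1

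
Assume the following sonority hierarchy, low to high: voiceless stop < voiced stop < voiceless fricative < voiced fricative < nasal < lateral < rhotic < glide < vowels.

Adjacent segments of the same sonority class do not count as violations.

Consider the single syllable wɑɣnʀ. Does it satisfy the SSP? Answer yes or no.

Onset: /w/ is a glide (sonority 8); then the nucleus /ɑ/ (sonority 9).
Onset profile 8-9 — rises to the nucleus.
Coda: /ɣ/ is a voiced fricative (sonority 4), /n/ is a nasal (sonority 5), /ʀ/ is a rhotic (sonority 7).
Coda profile 9-4-5-7 — does not fall throughout.

no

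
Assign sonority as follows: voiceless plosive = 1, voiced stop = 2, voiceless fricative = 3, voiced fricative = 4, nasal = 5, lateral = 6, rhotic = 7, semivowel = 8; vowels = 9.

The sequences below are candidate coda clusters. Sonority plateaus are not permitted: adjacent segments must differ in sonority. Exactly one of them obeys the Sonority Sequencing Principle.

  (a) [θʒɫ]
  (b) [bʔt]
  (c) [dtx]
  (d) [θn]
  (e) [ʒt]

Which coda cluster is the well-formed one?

e

(a) 3-4-6 → violates
(b) 2-1-1 → violates
(c) 2-1-3 → violates
(d) 3-5 → violates
(e) 4-1 → obeys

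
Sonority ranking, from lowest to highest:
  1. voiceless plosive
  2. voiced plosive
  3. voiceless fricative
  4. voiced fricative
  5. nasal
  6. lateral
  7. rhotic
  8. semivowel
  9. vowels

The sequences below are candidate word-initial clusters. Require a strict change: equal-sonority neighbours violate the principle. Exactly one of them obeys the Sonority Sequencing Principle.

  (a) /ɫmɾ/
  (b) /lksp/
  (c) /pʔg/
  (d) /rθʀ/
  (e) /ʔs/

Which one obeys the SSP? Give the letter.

e

(a) sonority 6-5-7: ill-formed.
(b) sonority 6-1-3-1: ill-formed.
(c) sonority 1-1-2: ill-formed.
(d) sonority 7-3-7: ill-formed.
(e) sonority 1-3: well-formed.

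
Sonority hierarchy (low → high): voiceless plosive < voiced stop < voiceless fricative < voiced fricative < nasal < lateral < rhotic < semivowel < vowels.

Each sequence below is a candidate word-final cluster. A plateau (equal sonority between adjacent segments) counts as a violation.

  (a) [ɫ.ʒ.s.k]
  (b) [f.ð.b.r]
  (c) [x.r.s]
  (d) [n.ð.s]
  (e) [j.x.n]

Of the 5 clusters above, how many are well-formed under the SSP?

(a) [ɫ.ʒ.s.k]: profile 6-4-3-1 — obeys.
(b) [f.ð.b.r]: profile 3-4-2-7 — violates.
(c) [x.r.s]: profile 3-7-3 — violates.
(d) [n.ð.s]: profile 5-4-3 — obeys.
(e) [j.x.n]: profile 8-3-5 — violates.

2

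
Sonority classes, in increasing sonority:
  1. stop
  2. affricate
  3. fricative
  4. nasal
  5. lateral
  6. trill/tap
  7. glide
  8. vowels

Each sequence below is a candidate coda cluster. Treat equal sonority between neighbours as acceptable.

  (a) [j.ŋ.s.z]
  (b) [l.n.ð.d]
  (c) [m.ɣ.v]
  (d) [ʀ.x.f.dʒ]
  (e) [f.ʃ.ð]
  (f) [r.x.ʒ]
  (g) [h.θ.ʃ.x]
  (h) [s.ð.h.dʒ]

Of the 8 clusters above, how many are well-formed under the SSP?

8

(a) 7-4-3-3 → obeys
(b) 5-4-3-1 → obeys
(c) 4-3-3 → obeys
(d) 6-3-3-2 → obeys
(e) 3-3-3 → obeys
(f) 6-3-3 → obeys
(g) 3-3-3-3 → obeys
(h) 3-3-3-2 → obeys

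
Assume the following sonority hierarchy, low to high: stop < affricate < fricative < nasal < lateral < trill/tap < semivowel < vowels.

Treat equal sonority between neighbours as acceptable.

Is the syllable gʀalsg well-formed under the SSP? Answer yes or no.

Onset: /g/ is a stop (sonority 1), /ʀ/ is a trill/tap (sonority 6); then the nucleus /a/ (sonority 8).
Onset profile 1-6-8 — rises to the nucleus.
Coda: /l/ is a lateral (sonority 5), /s/ is a fricative (sonority 3), /g/ is a stop (sonority 1).
Coda profile 8-5-3-1 — falls from the nucleus.

yes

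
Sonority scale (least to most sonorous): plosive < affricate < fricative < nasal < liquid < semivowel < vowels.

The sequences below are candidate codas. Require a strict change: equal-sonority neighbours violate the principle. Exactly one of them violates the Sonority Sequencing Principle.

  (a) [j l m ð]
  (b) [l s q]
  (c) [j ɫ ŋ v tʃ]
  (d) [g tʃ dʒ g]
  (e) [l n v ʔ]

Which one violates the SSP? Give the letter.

d

(a) sonority 6-5-4-3: well-formed.
(b) sonority 5-3-1: well-formed.
(c) sonority 6-5-4-3-2: well-formed.
(d) sonority 1-2-2-1: ill-formed.
(e) sonority 5-4-3-1: well-formed.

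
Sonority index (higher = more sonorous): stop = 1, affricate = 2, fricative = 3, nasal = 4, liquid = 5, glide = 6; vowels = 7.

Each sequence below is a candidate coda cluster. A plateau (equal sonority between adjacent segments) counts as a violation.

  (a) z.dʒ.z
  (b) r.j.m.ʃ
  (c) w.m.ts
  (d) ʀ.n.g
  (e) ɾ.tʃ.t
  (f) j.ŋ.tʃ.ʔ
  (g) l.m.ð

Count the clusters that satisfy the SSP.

5

(a) 3-2-3 → violates
(b) 5-6-4-3 → violates
(c) 6-4-2 → obeys
(d) 5-4-1 → obeys
(e) 5-2-1 → obeys
(f) 6-4-2-1 → obeys
(g) 5-4-3 → obeys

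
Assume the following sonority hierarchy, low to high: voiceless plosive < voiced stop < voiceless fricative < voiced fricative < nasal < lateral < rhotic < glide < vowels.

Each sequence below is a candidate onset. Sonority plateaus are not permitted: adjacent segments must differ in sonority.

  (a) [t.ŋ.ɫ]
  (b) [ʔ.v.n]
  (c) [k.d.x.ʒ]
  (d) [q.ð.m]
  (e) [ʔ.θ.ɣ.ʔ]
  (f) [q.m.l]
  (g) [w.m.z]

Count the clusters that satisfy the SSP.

5

(a) 1-5-6 → obeys
(b) 1-4-5 → obeys
(c) 1-2-3-4 → obeys
(d) 1-4-5 → obeys
(e) 1-3-4-1 → violates
(f) 1-5-6 → obeys
(g) 8-5-4 → violates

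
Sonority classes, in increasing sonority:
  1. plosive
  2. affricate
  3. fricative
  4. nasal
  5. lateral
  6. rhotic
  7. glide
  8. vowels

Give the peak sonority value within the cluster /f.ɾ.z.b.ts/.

6

/f/: fricative = 3.
/ɾ/: rhotic = 6.
/z/: fricative = 3.
/b/: plosive = 1.
/ts/: affricate = 2.
The maximum is 6.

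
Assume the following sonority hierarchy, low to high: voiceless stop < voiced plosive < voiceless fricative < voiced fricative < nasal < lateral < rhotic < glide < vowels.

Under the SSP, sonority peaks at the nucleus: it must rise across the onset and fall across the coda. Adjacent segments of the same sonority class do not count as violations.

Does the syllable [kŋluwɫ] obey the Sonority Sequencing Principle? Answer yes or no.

Onset: /k/ is a voiceless stop (sonority 1), /ŋ/ is a nasal (sonority 5), /l/ is a lateral (sonority 6); then the nucleus /u/ (sonority 9).
Onset profile 1-5-6-9 — rises to the nucleus.
Coda: /w/ is a glide (sonority 8), /ɫ/ is a lateral (sonority 6).
Coda profile 9-8-6 — falls from the nucleus.

yes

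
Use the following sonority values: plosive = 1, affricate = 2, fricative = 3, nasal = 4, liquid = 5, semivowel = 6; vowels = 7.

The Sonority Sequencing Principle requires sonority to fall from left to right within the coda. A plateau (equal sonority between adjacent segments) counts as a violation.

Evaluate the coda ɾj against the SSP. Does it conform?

/ɾ/: liquid = 5.
/j/: semivowel = 6.
The profile is 5-6. Between /ɾ/ (5) and /j/ (6) sonority does not fall, so the cluster violates the SSP.

no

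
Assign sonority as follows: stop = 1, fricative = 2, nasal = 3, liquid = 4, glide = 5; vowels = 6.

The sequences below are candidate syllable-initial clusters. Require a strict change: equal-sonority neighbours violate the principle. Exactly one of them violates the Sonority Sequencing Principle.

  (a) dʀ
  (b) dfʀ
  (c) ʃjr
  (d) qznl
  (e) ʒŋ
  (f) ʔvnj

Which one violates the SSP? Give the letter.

(a) 1-4 → obeys
(b) 1-2-4 → obeys
(c) 2-5-4 → violates
(d) 1-2-3-4 → obeys
(e) 2-3 → obeys
(f) 1-2-3-5 → obeys

c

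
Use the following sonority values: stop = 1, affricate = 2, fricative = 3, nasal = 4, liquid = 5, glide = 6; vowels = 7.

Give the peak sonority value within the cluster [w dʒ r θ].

6

/w/: glide = 6.
/dʒ/: affricate = 2.
/r/: liquid = 5.
/θ/: fricative = 3.
The maximum is 6.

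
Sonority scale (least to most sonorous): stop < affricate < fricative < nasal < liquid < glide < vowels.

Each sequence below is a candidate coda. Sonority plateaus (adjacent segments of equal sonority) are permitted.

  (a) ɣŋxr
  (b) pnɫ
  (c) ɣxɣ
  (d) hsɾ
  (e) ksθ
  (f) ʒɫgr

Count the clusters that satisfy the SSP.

(a) sonority 3-4-3-5: ill-formed.
(b) sonority 1-4-5: ill-formed.
(c) sonority 3-3-3: well-formed.
(d) sonority 3-3-5: ill-formed.
(e) sonority 1-3-3: ill-formed.
(f) sonority 3-5-1-5: ill-formed.

1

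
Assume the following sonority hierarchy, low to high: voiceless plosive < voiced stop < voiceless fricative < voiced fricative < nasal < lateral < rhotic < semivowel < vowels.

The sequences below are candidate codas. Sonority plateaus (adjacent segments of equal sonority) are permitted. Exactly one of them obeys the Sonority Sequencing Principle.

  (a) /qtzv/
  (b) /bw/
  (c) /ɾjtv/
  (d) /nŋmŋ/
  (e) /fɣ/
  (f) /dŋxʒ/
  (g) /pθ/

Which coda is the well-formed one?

(a) 1-1-4-4 → violates
(b) 2-8 → violates
(c) 7-8-1-4 → violates
(d) 5-5-5-5 → obeys
(e) 3-4 → violates
(f) 2-5-3-4 → violates
(g) 1-3 → violates

d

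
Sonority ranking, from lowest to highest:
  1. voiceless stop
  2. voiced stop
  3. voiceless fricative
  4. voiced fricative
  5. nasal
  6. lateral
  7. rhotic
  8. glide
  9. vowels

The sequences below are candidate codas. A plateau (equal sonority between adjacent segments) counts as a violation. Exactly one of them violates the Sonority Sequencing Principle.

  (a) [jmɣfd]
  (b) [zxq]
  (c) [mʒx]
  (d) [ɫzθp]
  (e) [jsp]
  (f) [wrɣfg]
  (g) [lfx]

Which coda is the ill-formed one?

(a) 8-5-4-3-2 → obeys
(b) 4-3-1 → obeys
(c) 5-4-3 → obeys
(d) 6-4-3-1 → obeys
(e) 8-3-1 → obeys
(f) 8-7-4-3-2 → obeys
(g) 6-3-3 → violates

g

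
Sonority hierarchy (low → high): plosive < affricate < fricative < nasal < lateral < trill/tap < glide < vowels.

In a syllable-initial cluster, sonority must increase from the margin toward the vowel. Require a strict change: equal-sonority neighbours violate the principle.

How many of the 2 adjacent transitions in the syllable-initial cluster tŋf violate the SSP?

1

/t/: plosive = 1.
/ŋ/: nasal = 4.
/f/: fricative = 3.
/t/→/ŋ/: 1→4 (rises) — ok.
/ŋ/→/f/: 4→3 (does not rise) — violation.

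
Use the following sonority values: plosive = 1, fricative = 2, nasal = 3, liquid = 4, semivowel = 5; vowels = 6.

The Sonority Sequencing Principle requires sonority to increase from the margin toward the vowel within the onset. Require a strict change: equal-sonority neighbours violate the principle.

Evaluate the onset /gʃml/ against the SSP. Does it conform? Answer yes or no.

/g/: plosive = 1.
/ʃ/: fricative = 2.
/m/: nasal = 3.
/l/: liquid = 4.
The profile 1-2-3-4 strictly rises, so the onset satisfies the SSP.

yes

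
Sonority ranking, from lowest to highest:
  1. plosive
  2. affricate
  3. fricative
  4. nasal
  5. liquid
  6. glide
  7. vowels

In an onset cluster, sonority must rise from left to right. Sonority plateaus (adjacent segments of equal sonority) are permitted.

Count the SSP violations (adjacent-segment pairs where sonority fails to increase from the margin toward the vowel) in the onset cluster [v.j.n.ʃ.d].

3

/v/: fricative = 3.
/j/: glide = 6.
/n/: nasal = 4.
/ʃ/: fricative = 3.
/d/: plosive = 1.
/v/→/j/: 3→6 (rises) — ok.
/j/→/n/: 6→4 (does not rise) — violation.
/n/→/ʃ/: 4→3 (does not rise) — violation.
/ʃ/→/d/: 3→1 (does not rise) — violation.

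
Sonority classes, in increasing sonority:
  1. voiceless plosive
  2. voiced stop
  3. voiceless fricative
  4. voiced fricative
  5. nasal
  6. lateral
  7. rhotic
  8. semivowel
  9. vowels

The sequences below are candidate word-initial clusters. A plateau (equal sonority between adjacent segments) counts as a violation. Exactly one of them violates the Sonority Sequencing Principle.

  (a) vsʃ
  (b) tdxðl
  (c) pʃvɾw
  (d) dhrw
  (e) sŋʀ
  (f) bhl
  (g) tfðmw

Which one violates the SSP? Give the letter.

(a) sonority 4-3-3: ill-formed.
(b) sonority 1-2-3-4-6: well-formed.
(c) sonority 1-3-4-7-8: well-formed.
(d) sonority 2-3-7-8: well-formed.
(e) sonority 3-5-7: well-formed.
(f) sonority 2-3-6: well-formed.
(g) sonority 1-3-4-5-8: well-formed.

a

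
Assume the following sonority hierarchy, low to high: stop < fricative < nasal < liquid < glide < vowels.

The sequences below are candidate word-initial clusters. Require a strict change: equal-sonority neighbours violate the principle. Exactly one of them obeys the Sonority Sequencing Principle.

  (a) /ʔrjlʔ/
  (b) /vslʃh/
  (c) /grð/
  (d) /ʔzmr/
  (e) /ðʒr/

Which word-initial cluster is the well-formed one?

d

(a) sonority 1-4-5-4-1: ill-formed.
(b) sonority 2-2-4-2-2: ill-formed.
(c) sonority 1-4-2: ill-formed.
(d) sonority 1-2-3-4: well-formed.
(e) sonority 2-2-4: ill-formed.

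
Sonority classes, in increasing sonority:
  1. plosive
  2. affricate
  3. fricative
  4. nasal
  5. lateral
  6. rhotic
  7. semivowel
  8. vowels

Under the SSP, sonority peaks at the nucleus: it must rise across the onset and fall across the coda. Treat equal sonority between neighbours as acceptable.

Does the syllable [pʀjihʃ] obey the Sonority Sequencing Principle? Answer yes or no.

Onset: /p/ is a plosive (sonority 1), /ʀ/ is a rhotic (sonority 6), /j/ is a semivowel (sonority 7); then the nucleus /i/ (sonority 8).
Onset profile 1-6-7-8 — rises to the nucleus.
Coda: /h/ is a fricative (sonority 3), /ʃ/ is a fricative (sonority 3).
Coda profile 8-3-3 — falls from the nucleus.

yes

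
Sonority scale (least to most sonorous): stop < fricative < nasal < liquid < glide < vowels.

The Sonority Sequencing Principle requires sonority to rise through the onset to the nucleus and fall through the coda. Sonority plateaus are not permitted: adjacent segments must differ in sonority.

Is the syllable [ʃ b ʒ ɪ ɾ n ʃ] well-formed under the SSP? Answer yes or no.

Onset: /ʃ/ is a fricative (sonority 2), /b/ is a stop (sonority 1), /ʒ/ is a fricative (sonority 2); then the nucleus /ɪ/ (sonority 6).
Onset profile 2-1-2-6 — does not strictly rise throughout.
Coda: /ɾ/ is a liquid (sonority 4), /n/ is a nasal (sonority 3), /ʃ/ is a fricative (sonority 2).
Coda profile 6-4-3-2 — falls from the nucleus.

no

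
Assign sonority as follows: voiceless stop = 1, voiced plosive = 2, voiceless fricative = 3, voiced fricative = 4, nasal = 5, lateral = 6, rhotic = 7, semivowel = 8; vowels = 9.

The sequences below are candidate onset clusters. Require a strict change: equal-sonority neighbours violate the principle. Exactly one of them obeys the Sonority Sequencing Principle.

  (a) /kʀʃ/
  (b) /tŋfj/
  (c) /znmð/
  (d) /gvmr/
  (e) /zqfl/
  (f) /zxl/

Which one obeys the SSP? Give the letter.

(a) sonority 1-7-3: ill-formed.
(b) sonority 1-5-3-8: ill-formed.
(c) sonority 4-5-5-4: ill-formed.
(d) sonority 2-4-5-7: well-formed.
(e) sonority 4-1-3-6: ill-formed.
(f) sonority 4-3-6: ill-formed.

d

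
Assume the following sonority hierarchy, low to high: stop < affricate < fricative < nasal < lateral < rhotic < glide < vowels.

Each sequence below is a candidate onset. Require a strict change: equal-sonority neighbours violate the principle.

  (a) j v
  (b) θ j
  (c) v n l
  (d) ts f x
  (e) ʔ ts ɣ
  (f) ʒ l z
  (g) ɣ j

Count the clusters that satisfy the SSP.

4

(a) 7-3 → violates
(b) 3-7 → obeys
(c) 3-4-5 → obeys
(d) 2-3-3 → violates
(e) 1-2-3 → obeys
(f) 3-5-3 → violates
(g) 3-7 → obeys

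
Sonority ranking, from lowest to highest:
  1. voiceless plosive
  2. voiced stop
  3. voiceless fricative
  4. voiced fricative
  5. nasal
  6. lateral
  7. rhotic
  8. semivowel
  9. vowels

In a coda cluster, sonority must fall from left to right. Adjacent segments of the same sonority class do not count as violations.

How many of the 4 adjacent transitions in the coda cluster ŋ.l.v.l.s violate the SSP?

/ŋ/: nasal = 5.
/l/: lateral = 6.
/v/: voiced fricative = 4.
/l/: lateral = 6.
/s/: voiceless fricative = 3.
/ŋ/→/l/: 5→6 (does not fall) — violation.
/l/→/v/: 6→4 (falls) — ok.
/v/→/l/: 4→6 (does not fall) — violation.
/l/→/s/: 6→3 (falls) — ok.

2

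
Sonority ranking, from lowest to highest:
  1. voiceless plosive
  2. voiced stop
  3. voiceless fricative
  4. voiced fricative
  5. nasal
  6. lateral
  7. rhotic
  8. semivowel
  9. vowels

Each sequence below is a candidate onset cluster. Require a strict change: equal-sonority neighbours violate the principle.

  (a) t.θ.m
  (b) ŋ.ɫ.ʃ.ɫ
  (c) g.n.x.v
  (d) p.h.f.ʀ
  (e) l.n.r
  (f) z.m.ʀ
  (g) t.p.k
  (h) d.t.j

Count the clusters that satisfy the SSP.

2

(a) 1-3-5 → obeys
(b) 5-6-3-6 → violates
(c) 2-5-3-4 → violates
(d) 1-3-3-7 → violates
(e) 6-5-7 → violates
(f) 4-5-7 → obeys
(g) 1-1-1 → violates
(h) 2-1-8 → violates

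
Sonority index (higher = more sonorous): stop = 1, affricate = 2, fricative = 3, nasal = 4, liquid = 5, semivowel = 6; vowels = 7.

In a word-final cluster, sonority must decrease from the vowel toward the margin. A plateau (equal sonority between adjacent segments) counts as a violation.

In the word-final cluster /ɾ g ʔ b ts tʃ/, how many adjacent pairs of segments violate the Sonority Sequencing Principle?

4

/ɾ/: liquid = 5.
/g/: stop = 1.
/ʔ/: stop = 1.
/b/: stop = 1.
/ts/: affricate = 2.
/tʃ/: affricate = 2.
/ɾ/→/g/: 5→1 (falls) — ok.
/g/→/ʔ/: 1→1 (plateau) — violation.
/ʔ/→/b/: 1→1 (plateau) — violation.
/b/→/ts/: 1→2 (does not fall) — violation.
/ts/→/tʃ/: 2→2 (plateau) — violation.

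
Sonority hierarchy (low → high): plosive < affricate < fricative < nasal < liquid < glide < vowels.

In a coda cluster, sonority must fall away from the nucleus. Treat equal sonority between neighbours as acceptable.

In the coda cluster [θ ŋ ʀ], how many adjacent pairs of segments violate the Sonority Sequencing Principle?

/θ/ — fricative, sonority 3.
/ŋ/ — nasal, sonority 4.
/ʀ/ — liquid, sonority 5.
/θ/→/ŋ/: 3→4 (does not fall) — violation.
/ŋ/→/ʀ/: 4→5 (does not fall) — violation.

2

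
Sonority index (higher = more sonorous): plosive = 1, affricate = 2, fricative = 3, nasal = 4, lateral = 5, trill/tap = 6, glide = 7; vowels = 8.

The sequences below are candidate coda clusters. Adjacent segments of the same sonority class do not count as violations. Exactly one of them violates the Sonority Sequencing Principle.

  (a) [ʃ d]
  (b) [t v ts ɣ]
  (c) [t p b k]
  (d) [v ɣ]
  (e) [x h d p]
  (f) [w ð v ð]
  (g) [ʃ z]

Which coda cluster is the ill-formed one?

(a) 3-1 → obeys
(b) 1-3-2-3 → violates
(c) 1-1-1-1 → obeys
(d) 3-3 → obeys
(e) 3-3-1-1 → obeys
(f) 7-3-3-3 → obeys
(g) 3-3 → obeys

b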